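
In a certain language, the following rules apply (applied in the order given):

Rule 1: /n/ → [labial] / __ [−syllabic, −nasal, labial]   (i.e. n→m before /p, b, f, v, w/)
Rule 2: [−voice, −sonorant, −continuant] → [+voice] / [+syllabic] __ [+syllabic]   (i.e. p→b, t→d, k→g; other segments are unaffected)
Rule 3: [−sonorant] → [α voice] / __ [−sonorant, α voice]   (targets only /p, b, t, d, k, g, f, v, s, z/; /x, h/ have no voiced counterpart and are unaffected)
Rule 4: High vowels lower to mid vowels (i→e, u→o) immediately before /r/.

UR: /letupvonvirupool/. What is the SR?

Rule 1 (nasal place assimilation): /n/ precedes the labial consonant /v/, so it assimilates in place to [m]. /letupvonvirupool/ → letupvomvirupool.
Rule 2 (intervocalic voicing): /t/ is a voiceless stop between vowels /e/ and /u/, so it voices to [d]. /p/ is a voiceless stop between vowels /u/ and /o/, so it voices to [b]. /letupvomvirupool/ → ledupvomvirubool.
Rule 3 (regressive voicing assimilation): /p/ precedes the voiced obstruent /v/, so it voices to [b] by assimilation. /ledupvomvirubool/ → ledubvomvirubool.
Rule 4 (pre-rhotic lowering): /i/ is a high vowel immediately before /r/, so it lowers to [e]. /ledubvomvirubool/ → ledubvomverubool.

ledubvomverubool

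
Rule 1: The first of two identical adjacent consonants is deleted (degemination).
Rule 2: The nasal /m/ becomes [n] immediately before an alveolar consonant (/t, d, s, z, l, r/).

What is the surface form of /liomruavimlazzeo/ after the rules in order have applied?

Rule 1 (degemination): /zz/ is a geminate; the first /z/ deletes. /liomruavimlazzeo/ → liomruavimlazeo.
Rule 2 (nasal place assimilation): /m/ precedes the alveolar consonant /r/, so it assimilates in place to [n]. /m/ precedes the alveolar consonant /l/, so it assimilates in place to [n]. /liomruavimlazeo/ → lionruavinlazeo.

lionruavinlazeo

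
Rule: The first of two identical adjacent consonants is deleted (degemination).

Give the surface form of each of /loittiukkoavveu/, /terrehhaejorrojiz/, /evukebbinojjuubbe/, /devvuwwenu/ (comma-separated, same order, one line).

/loittiukkoavveu/: /tt/ is a geminate; the first /t/ deletes. /kk/ is a geminate; the first /k/ deletes. /vv/ is a geminate; the first /v/ deletes. → [loitiukoaveu].
/terrehhaejorrojiz/: /rr/ is a geminate; the first /r/ deletes. /hh/ is a geminate; the first /h/ deletes. /rr/ is a geminate; the first /r/ deletes. → [terehaejorojiz].
/evukebbinojjuubbe/: /bb/ is a geminate; the first /b/ deletes. /jj/ is a geminate; the first /j/ deletes. /bb/ is a geminate; the first /b/ deletes. → [evukebinojuube].
/devvuwwenu/: /vv/ is a geminate; the first /v/ deletes. /ww/ is a geminate; the first /w/ deletes. → [devuwenu].

loitiukoaveu, terehaejorojiz, evukebinojuube, devuwenu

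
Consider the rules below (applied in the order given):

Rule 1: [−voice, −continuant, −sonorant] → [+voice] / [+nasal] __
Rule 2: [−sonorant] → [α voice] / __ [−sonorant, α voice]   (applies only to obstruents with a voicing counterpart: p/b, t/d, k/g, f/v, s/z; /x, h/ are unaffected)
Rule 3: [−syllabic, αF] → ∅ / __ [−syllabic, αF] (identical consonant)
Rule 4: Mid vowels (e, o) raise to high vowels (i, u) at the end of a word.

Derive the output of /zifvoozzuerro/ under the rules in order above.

Rule 1 (post-nasal voicing): no segment meets the environment; /zifvoozzuerro/ is unchanged.
Rule 2 (regressive voicing assimilation): /f/ precedes the voiced obstruent /v/, so it voices to [v] by assimilation. /zifvoozzuerro/ → zivvoozzuerro.
Rule 3 (degemination): /vv/ is a geminate; the first /v/ deletes. /zz/ is a geminate; the first /z/ deletes. /rr/ is a geminate; the first /r/ deletes. /zivvoozzuerro/ → zivoozuero.
Rule 4 (final vowel raising): /o/ is a mid vowel in word-final position, so it raises to [u]. /zivoozuero/ → zivoozueru.

zivoozueru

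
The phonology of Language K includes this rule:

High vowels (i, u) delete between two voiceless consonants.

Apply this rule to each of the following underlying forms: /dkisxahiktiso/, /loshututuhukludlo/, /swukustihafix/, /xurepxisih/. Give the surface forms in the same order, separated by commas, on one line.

/dkisxahiktiso/: /i/ is a high vowel flanked by voiceless consonants /k/ and /s/, so it deletes. /i/ is a high vowel flanked by voiceless consonants /h/ and /k/, so it deletes. /i/ is a high vowel flanked by voiceless consonants /t/ and /s/, so it deletes. → [dksxahktso].
/loshututuhukludlo/: /u/ is a high vowel flanked by voiceless consonants /h/ and /t/, so it deletes. /u/ is a high vowel flanked by voiceless consonants /t/ and /t/, so it deletes. /u/ is a high vowel flanked by voiceless consonants /t/ and /h/, so it deletes. /u/ is a high vowel flanked by voiceless consonants /h/ and /k/, so it deletes. → [loshtthkludlo].
/swukustihafix/: /u/ is a high vowel flanked by voiceless consonants /k/ and /s/, so it deletes. /i/ is a high vowel flanked by voiceless consonants /t/ and /h/, so it deletes. /i/ is a high vowel flanked by voiceless consonants /f/ and /x/, so it deletes. → [swuksthafx].
/xurepxisih/: /i/ is a high vowel flanked by voiceless consonants /x/ and /s/, so it deletes. /i/ is a high vowel flanked by voiceless consonants /s/ and /h/, so it deletes. → [xurepxsh].

dksxahktso, loshtthkludlo, swuksthafx, xurepxsh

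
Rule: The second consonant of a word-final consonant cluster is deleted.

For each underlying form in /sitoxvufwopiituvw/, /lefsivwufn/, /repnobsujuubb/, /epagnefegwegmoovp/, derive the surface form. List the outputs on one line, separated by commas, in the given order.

/sitoxvufwopiituvw/: /w/ is the second consonant of a word-final cluster /vw/, so it deletes. → [sitoxvufwopiituv].
/lefsivwufn/: /n/ is the second consonant of a word-final cluster /fn/, so it deletes. → [lefsivwuf].
/repnobsujuubb/: /b/ is the second consonant of a word-final cluster /bb/, so it deletes. → [repnobsujuub].
/epagnefegwegmoovp/: /p/ is the second consonant of a word-final cluster /vp/, so it deletes. → [epagnefegwegmoov].

sitoxvufwopiituv, lefsivwuf, repnobsujuub, epagnefegwegmoov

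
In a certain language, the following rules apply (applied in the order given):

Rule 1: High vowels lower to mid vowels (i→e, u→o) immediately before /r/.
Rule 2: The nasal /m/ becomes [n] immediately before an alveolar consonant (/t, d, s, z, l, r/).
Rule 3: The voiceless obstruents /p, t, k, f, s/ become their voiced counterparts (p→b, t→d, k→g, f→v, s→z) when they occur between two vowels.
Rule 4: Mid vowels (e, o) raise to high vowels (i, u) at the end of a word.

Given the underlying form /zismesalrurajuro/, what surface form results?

zismezalrorajoru

Rule 1 (pre-rhotic lowering): /u/ is a high vowel immediately before /r/, so it lowers to [o]. /u/ is a high vowel immediately before /r/, so it lowers to [o]. /zismesalrurajuro/ → zismesalrorajoro.
Rule 2 (nasal place assimilation): no segment meets the environment; /zismesalrorajoro/ is unchanged.
Rule 3 (intervocalic voicing): /s/ is a voiceless obstruent between vowels /e/ and /a/, so it voices to [z]. /zismesalrorajoro/ → zismezalrorajoro.
Rule 4 (final vowel raising): /o/ is a mid vowel in word-final position, so it raises to [u]. /zismezalrorajoro/ → zismezalrorajoru.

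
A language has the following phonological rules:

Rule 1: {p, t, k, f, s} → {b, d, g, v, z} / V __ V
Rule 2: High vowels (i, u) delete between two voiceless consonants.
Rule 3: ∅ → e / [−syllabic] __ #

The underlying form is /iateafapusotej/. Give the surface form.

iadeavabuzodeje

Rule 1 (intervocalic voicing): /t/ is a voiceless obstruent between vowels /a/ and /e/, so it voices to [d]. /f/ is a voiceless obstruent between vowels /a/ and /a/, so it voices to [v]. /p/ is a voiceless obstruent between vowels /a/ and /u/, so it voices to [b]. /s/ is a voiceless obstruent between vowels /u/ and /o/, so it voices to [z]. /t/ is a voiceless obstruent between vowels /o/ and /e/, so it voices to [d]. /iateafapusotej/ → iadeavabuzodej.
Rule 2 (high vowel syncope): no segment meets the environment; /iadeavabuzodej/ is unchanged.
Rule 3 (final e-epenthesis): the form ends in the consonant /j/, so [e] is inserted word-finally. /iadeavabuzodej/ → iadeavabuzodeje.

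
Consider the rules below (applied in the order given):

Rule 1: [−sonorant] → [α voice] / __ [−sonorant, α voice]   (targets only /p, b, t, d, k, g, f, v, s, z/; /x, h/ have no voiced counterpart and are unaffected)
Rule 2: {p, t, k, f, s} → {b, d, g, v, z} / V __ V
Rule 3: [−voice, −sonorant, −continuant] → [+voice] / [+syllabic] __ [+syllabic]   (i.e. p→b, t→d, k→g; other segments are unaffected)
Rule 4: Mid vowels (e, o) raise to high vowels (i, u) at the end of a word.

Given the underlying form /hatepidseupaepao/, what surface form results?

Rule 1 (regressive voicing assimilation): /d/ precedes the voiceless obstruent /s/, so it devoices to [t] by assimilation. /hatepidseupaepao/ → hatepitseupaepao.
Rule 2 (intervocalic voicing): /t/ is a voiceless obstruent between vowels /a/ and /e/, so it voices to [d]. /p/ is a voiceless obstruent between vowels /e/ and /i/, so it voices to [b]. /p/ is a voiceless obstruent between vowels /u/ and /a/, so it voices to [b]. /p/ is a voiceless obstruent between vowels /e/ and /a/, so it voices to [b]. /hatepitseupaepao/ → hadebitseubaebao.
Rule 3 (intervocalic voicing): no segment meets the environment; /hadebitseubaebao/ is unchanged.
Rule 4 (final vowel raising): /o/ is a mid vowel in word-final position, so it raises to [u]. /hadebitseubaebao/ → hadebitseubaebau.

hadebitseubaebau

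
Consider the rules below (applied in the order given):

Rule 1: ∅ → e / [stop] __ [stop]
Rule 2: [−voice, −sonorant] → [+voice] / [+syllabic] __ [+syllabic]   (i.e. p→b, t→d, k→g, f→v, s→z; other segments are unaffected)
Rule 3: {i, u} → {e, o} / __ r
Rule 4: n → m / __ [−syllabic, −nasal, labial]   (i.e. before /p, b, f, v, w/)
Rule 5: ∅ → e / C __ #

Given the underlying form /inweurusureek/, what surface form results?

Rule 1 (stop-cluster e-epenthesis): no segment meets the environment; /inweurusureek/ is unchanged.
Rule 2 (intervocalic voicing): /s/ is a voiceless obstruent between vowels /u/ and /u/, so it voices to [z]. /inweurusureek/ → inweuruzureek.
Rule 3 (pre-rhotic lowering): /u/ is a high vowel immediately before /r/, so it lowers to [o]. /u/ is a high vowel immediately before /r/, so it lowers to [o]. /inweuruzureek/ → inweoruzoreek.
Rule 4 (nasal place assimilation): /n/ precedes the labial consonant /w/, so it assimilates in place to [m]. /inweoruzoreek/ → imweoruzoreek.
Rule 5 (final e-epenthesis): the form ends in the consonant /k/, so [e] is inserted word-finally. /imweoruzoreek/ → imweoruzoreeke.

imweoruzoreeke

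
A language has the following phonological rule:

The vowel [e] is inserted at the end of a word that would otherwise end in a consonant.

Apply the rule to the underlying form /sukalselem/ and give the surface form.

sukalseleme

the form ends in the consonant /m/, so [e] is inserted word-finally.
Surface form: [sukalseleme].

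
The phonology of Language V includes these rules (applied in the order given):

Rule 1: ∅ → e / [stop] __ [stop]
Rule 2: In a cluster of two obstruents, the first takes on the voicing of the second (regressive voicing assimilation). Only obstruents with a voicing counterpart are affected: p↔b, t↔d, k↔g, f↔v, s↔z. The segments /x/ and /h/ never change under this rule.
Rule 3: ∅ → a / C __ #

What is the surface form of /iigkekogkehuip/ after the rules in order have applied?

Rule 1 (stop-cluster e-epenthesis): /g/ and /k/ form a stop–stop cluster, so [e] is inserted between them. /g/ and /k/ form a stop–stop cluster, so [e] is inserted between them. /iigkekogkehuip/ → iigekekogekehuip.
Rule 2 (regressive voicing assimilation): no segment meets the environment; /iigekekogekehuip/ is unchanged.
Rule 3 (final a-epenthesis): the form ends in the consonant /p/, so [a] is inserted word-finally. /iigekekogekehuip/ → iigekekogekehuipa.

iigekekogekehuipa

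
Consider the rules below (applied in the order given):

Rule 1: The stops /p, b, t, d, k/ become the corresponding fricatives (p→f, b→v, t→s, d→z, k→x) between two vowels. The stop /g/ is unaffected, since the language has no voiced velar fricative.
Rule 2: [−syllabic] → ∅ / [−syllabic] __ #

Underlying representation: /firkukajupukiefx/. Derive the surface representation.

firkuxajufuxief

Rule 1 (intervocalic spirantization): /k/ is a stop between vowels /u/ and /a/, so it spirantizes to the fricative [x]. /p/ is a stop between vowels /u/ and /u/, so it spirantizes to the fricative [f]. /k/ is a stop between vowels /u/ and /i/, so it spirantizes to the fricative [x]. /firkukajupukiefx/ → firkuxajufuxiefx.
Rule 2 (final cluster simplification): /x/ is the second consonant of a word-final cluster /fx/, so it deletes. /firkuxajufuxiefx/ → firkuxajufuxief.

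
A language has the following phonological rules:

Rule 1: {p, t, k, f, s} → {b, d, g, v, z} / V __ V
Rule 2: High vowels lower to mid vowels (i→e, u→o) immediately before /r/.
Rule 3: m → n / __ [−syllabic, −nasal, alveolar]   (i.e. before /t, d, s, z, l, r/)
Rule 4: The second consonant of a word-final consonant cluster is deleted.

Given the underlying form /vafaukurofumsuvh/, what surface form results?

vavaugorovunsuv

Rule 1 (intervocalic voicing): /f/ is a voiceless obstruent between vowels /a/ and /a/, so it voices to [v]. /k/ is a voiceless obstruent between vowels /u/ and /u/, so it voices to [g]. /f/ is a voiceless obstruent between vowels /o/ and /u/, so it voices to [v]. /vafaukurofumsuvh/ → vavaugurovumsuvh.
Rule 2 (pre-rhotic lowering): /u/ is a high vowel immediately before /r/, so it lowers to [o]. /vavaugurovumsuvh/ → vavaugorovumsuvh.
Rule 3 (nasal place assimilation): /m/ precedes the alveolar consonant /s/, so it assimilates in place to [n]. /vavaugorovumsuvh/ → vavaugorovunsuvh.
Rule 4 (final cluster simplification): /h/ is the second consonant of a word-final cluster /vh/, so it deletes. /vavaugorovunsuvh/ → vavaugorovunsuv.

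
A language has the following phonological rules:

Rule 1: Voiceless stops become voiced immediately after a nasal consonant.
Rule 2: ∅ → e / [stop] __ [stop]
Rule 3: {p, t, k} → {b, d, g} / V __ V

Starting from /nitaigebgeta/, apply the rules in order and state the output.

nidaigebegeda

Rule 1 (post-nasal voicing): no segment meets the environment; /nitaigebgeta/ is unchanged.
Rule 2 (stop-cluster e-epenthesis): /b/ and /g/ form a stop–stop cluster, so [e] is inserted between them. /nitaigebgeta/ → nitaigebegeta.
Rule 3 (intervocalic voicing): /t/ is a voiceless stop between vowels /i/ and /a/, so it voices to [d]. /t/ is a voiceless stop between vowels /e/ and /a/, so it voices to [d]. /nitaigebegeta/ → nidaigebegeda.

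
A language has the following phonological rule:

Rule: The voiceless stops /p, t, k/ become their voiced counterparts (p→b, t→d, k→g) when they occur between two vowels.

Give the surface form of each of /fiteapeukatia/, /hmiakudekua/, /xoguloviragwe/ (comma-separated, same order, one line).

fideabeugadia, hmiagudegua, xoguloviragwe

/fiteapeukatia/: /t/ is a voiceless stop between vowels /i/ and /e/, so it voices to [d]. /p/ is a voiceless stop between vowels /a/ and /e/, so it voices to [b]. /k/ is a voiceless stop between vowels /u/ and /a/, so it voices to [g]. /t/ is a voiceless stop between vowels /a/ and /i/, so it voices to [d]. → [fideabeugadia].
/hmiakudekua/: /k/ is a voiceless stop between vowels /a/ and /u/, so it voices to [g]. /k/ is a voiceless stop between vowels /e/ and /u/, so it voices to [g]. → [hmiagudegua].
/xoguloviragwe/: the rule's environment is not met; surfaces unchanged as [xoguloviragwe].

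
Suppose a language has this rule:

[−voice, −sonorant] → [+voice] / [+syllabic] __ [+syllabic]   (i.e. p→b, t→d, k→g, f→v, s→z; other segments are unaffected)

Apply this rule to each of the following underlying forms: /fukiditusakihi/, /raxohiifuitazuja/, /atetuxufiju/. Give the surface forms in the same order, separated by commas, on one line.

fugididuzagihi, raxohiivuidazuja, adeduxuviju

/fukiditusakihi/: /k/ is a voiceless obstruent between vowels /u/ and /i/, so it voices to [g]. /t/ is a voiceless obstruent between vowels /i/ and /u/, so it voices to [d]. /s/ is a voiceless obstruent between vowels /u/ and /a/, so it voices to [z]. /k/ is a voiceless obstruent between vowels /a/ and /i/, so it voices to [g]. → [fugididuzagihi].
/raxohiifuitazuja/: /f/ is a voiceless obstruent between vowels /i/ and /u/, so it voices to [v]. /t/ is a voiceless obstruent between vowels /i/ and /a/, so it voices to [d]. → [raxohiivuidazuja].
/atetuxufiju/: /t/ is a voiceless obstruent between vowels /a/ and /e/, so it voices to [d]. /t/ is a voiceless obstruent between vowels /e/ and /u/, so it voices to [d]. /f/ is a voiceless obstruent between vowels /u/ and /i/, so it voices to [v]. → [adeduxuviju].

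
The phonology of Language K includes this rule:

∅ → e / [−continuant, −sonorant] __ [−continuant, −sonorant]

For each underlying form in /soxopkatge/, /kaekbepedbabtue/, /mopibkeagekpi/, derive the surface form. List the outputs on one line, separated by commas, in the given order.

soxopekatege, kaekebepedebabetue, mopibekeagekepi

/soxopkatge/: /p/ and /k/ form a stop–stop cluster, so [e] is inserted between them. /t/ and /g/ form a stop–stop cluster, so [e] is inserted between them. → [soxopekatege].
/kaekbepedbabtue/: /k/ and /b/ form a stop–stop cluster, so [e] is inserted between them. /d/ and /b/ form a stop–stop cluster, so [e] is inserted between them. /b/ and /t/ form a stop–stop cluster, so [e] is inserted between them. → [kaekebepedebabetue].
/mopibkeagekpi/: /b/ and /k/ form a stop–stop cluster, so [e] is inserted between them. /k/ and /p/ form a stop–stop cluster, so [e] is inserted between them. → [mopibekeagekepi].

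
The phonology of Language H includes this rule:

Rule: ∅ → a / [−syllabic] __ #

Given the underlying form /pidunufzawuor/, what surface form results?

pidunufzawuora

the form ends in the consonant /r/, so [a] is inserted word-finally.
Surface form: [pidunufzawuora].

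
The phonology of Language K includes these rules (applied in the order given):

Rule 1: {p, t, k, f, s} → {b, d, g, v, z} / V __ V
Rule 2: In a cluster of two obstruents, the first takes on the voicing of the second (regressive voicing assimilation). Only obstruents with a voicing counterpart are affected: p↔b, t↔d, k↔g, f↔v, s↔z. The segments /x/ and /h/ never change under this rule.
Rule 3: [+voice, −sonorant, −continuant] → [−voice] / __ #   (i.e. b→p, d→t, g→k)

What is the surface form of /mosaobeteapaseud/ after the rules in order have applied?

Rule 1 (intervocalic voicing): /s/ is a voiceless obstruent between vowels /o/ and /a/, so it voices to [z]. /t/ is a voiceless obstruent between vowels /e/ and /e/, so it voices to [d]. /p/ is a voiceless obstruent between vowels /a/ and /a/, so it voices to [b]. /s/ is a voiceless obstruent between vowels /a/ and /e/, so it voices to [z]. /mosaobeteapaseud/ → mozaobedeabazeud.
Rule 2 (regressive voicing assimilation): no segment meets the environment; /mozaobedeabazeud/ is unchanged.
Rule 3 (final devoicing): /d/ is a voiced stop in word-final position, so it devoices to [t]. /mozaobedeabazeud/ → mozaobedeabazeut.

mozaobedeabazeut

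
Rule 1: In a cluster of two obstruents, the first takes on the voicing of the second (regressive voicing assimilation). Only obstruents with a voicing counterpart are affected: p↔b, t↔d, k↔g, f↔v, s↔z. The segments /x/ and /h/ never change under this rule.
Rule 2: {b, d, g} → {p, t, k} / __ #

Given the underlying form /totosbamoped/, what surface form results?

Rule 1 (regressive voicing assimilation): /s/ precedes the voiced obstruent /b/, so it voices to [z] by assimilation. /totosbamoped/ → totozbamoped.
Rule 2 (final devoicing): /d/ is a voiced stop in word-final position, so it devoices to [t]. /totozbamoped/ → totozbamopet.

totozbamopet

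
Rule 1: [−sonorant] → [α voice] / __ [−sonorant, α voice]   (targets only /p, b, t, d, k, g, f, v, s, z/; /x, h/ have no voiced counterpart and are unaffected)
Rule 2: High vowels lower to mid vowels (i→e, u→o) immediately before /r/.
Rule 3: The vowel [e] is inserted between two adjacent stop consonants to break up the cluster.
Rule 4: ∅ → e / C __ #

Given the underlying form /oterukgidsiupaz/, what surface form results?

Rule 1 (regressive voicing assimilation): /k/ precedes the voiced obstruent /g/, so it voices to [g] by assimilation. /d/ precedes the voiceless obstruent /s/, so it devoices to [t] by assimilation. /oterukgidsiupaz/ → oteruggitsiupaz.
Rule 2 (pre-rhotic lowering): no segment meets the environment; /oteruggitsiupaz/ is unchanged.
Rule 3 (stop-cluster e-epenthesis): /g/ and /g/ form a stop–stop cluster, so [e] is inserted between them. /oteruggitsiupaz/ → oterugegitsiupaz.
Rule 4 (final e-epenthesis): the form ends in the consonant /z/, so [e] is inserted word-finally. /oterugegitsiupaz/ → oterugegitsiupaze.

oterugegitsiupaze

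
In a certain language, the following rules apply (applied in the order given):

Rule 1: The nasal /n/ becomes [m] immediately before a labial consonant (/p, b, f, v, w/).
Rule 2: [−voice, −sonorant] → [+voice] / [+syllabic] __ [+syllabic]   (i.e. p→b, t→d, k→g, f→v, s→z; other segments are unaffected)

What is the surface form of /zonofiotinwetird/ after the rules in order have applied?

zonoviodimwedird

Rule 1 (nasal place assimilation): /n/ precedes the labial consonant /w/, so it assimilates in place to [m]. /zonofiotinwetird/ → zonofiotimwetird.
Rule 2 (intervocalic voicing): /f/ is a voiceless obstruent between vowels /o/ and /i/, so it voices to [v]. /t/ is a voiceless obstruent between vowels /o/ and /i/, so it voices to [d]. /t/ is a voiceless obstruent between vowels /e/ and /i/, so it voices to [d]. /zonofiotimwetird/ → zonoviodimwedird.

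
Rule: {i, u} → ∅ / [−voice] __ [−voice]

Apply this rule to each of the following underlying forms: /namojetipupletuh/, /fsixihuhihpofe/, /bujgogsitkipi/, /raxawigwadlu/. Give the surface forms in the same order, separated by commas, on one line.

/namojetipupletuh/: /i/ is a high vowel flanked by voiceless consonants /t/ and /p/, so it deletes. /u/ is a high vowel flanked by voiceless consonants /p/ and /p/, so it deletes. /u/ is a high vowel flanked by voiceless consonants /t/ and /h/, so it deletes. → [namojetppleth].
/fsixihuhihpofe/: /i/ is a high vowel flanked by voiceless consonants /s/ and /x/, so it deletes. /i/ is a high vowel flanked by voiceless consonants /x/ and /h/, so it deletes. /u/ is a high vowel flanked by voiceless consonants /h/ and /h/, so it deletes. /i/ is a high vowel flanked by voiceless consonants /h/ and /h/, so it deletes. → [fsxhhhpofe].
/bujgogsitkipi/: /i/ is a high vowel flanked by voiceless consonants /s/ and /t/, so it deletes. /i/ is a high vowel flanked by voiceless consonants /k/ and /p/, so it deletes. → [bujgogstkpi].
/raxawigwadlu/: the rule's environment is not met; surfaces unchanged as [raxawigwadlu].

namojetppleth, fsxhhhpofe, bujgogstkpi, raxawigwadlu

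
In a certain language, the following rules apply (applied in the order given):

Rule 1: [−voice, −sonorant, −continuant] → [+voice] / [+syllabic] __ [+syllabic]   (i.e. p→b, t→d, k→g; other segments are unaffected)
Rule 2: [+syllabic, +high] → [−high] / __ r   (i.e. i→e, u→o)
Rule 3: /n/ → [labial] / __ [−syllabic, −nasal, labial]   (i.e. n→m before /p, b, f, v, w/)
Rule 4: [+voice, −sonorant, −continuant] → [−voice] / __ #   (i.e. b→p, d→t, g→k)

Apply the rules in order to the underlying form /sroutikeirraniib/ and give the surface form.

Rule 1 (intervocalic voicing): /t/ is a voiceless stop between vowels /u/ and /i/, so it voices to [d]. /k/ is a voiceless stop between vowels /i/ and /e/, so it voices to [g]. /sroutikeirraniib/ → sroudigeirraniib.
Rule 2 (pre-rhotic lowering): /i/ is a high vowel immediately before /r/, so it lowers to [e]. /sroudigeirraniib/ → sroudigeerraniib.
Rule 3 (nasal place assimilation): no segment meets the environment; /sroudigeerraniib/ is unchanged.
Rule 4 (final devoicing): /b/ is a voiced stop in word-final position, so it devoices to [p]. /sroudigeerraniib/ → sroudigeerraniip.

sroudigeerraniip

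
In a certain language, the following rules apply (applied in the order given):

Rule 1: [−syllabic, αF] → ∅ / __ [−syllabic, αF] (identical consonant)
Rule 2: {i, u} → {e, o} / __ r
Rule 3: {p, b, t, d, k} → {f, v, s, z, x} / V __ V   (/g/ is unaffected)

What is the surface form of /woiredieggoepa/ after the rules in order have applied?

Rule 1 (degemination): /gg/ is a geminate; the first /g/ deletes. /woiredieggoepa/ → woirediegoepa.
Rule 2 (pre-rhotic lowering): /i/ is a high vowel immediately before /r/, so it lowers to [e]. /woirediegoepa/ → woerediegoepa.
Rule 3 (intervocalic spirantization): /d/ is a stop between vowels /e/ and /i/, so it spirantizes to the fricative [z]. /p/ is a stop between vowels /e/ and /a/, so it spirantizes to the fricative [f]. /woerediegoepa/ → woereziegoefa.

woereziegoefa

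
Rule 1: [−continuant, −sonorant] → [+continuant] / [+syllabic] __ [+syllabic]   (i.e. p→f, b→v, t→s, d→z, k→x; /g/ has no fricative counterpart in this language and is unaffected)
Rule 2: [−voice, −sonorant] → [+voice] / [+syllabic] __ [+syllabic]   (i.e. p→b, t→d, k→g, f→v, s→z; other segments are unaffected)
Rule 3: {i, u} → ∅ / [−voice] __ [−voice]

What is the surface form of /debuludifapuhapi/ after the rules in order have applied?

Rule 1 (intervocalic spirantization): /b/ is a stop between vowels /e/ and /u/, so it spirantizes to the fricative [v]. /d/ is a stop between vowels /u/ and /i/, so it spirantizes to the fricative [z]. /p/ is a stop between vowels /a/ and /u/, so it spirantizes to the fricative [f]. /p/ is a stop between vowels /a/ and /i/, so it spirantizes to the fricative [f]. /debuludifapuhapi/ → devuluzifafuhafi.
Rule 2 (intervocalic voicing): /f/ is a voiceless obstruent between vowels /i/ and /a/, so it voices to [v]. /f/ is a voiceless obstruent between vowels /a/ and /u/, so it voices to [v]. /f/ is a voiceless obstruent between vowels /a/ and /i/, so it voices to [v]. /devuluzifafuhafi/ → devuluzivavuhavi.
Rule 3 (high vowel syncope): no segment meets the environment; /devuluzivavuhavi/ is unchanged.

devuluzivavuhavi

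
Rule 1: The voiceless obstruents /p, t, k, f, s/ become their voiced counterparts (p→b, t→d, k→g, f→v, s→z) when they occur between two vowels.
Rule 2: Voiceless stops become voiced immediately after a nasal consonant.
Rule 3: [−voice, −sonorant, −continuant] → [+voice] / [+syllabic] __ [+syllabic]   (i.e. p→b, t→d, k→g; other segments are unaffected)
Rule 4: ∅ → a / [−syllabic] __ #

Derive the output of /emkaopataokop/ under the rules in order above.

emgaobadaogopa

Rule 1 (intervocalic voicing): /p/ is a voiceless obstruent between vowels /o/ and /a/, so it voices to [b]. /t/ is a voiceless obstruent between vowels /a/ and /a/, so it voices to [d]. /k/ is a voiceless obstruent between vowels /o/ and /o/, so it voices to [g]. /emkaopataokop/ → emkaobadaogop.
Rule 2 (post-nasal voicing): /k/ is a voiceless stop immediately after the nasal /m/, so it voices to [g]. /emkaobadaogop/ → emgaobadaogop.
Rule 3 (intervocalic voicing): no segment meets the environment; /emgaobadaogop/ is unchanged.
Rule 4 (final a-epenthesis): the form ends in the consonant /p/, so [a] is inserted word-finally. /emgaobadaogop/ → emgaobadaogopa.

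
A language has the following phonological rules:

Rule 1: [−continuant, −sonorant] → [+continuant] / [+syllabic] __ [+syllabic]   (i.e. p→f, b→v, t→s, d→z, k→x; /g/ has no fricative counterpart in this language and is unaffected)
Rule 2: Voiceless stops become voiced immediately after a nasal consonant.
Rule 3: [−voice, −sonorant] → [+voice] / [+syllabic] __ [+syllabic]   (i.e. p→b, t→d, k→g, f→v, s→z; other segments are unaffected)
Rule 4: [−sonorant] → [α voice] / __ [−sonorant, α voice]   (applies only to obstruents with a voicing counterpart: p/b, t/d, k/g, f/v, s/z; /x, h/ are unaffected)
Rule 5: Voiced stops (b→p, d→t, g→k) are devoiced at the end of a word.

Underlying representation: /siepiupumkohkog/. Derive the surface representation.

sieviuvumgohkok

Rule 1 (intervocalic spirantization): /p/ is a stop between vowels /e/ and /i/, so it spirantizes to the fricative [f]. /p/ is a stop between vowels /u/ and /u/, so it spirantizes to the fricative [f]. /siepiupumkohkog/ → siefiufumkohkog.
Rule 2 (post-nasal voicing): /k/ is a voiceless stop immediately after the nasal /m/, so it voices to [g]. /siefiufumkohkog/ → siefiufumgohkog.
Rule 3 (intervocalic voicing): /f/ is a voiceless obstruent between vowels /e/ and /i/, so it voices to [v]. /f/ is a voiceless obstruent between vowels /u/ and /u/, so it voices to [v]. /siefiufumgohkog/ → sieviuvumgohkog.
Rule 4 (regressive voicing assimilation): no segment meets the environment; /sieviuvumgohkog/ is unchanged.
Rule 5 (final devoicing): /g/ is a voiced stop in word-final position, so it devoices to [k]. /sieviuvumgohkog/ → sieviuvumgohkok.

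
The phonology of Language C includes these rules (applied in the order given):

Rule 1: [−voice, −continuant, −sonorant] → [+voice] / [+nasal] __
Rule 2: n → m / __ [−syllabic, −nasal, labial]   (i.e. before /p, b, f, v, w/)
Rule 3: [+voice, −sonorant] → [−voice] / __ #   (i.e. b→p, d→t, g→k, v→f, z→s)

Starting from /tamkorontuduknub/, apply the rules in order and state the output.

tamgoronduduknup

Rule 1 (post-nasal voicing): /k/ is a voiceless stop immediately after the nasal /m/, so it voices to [g]. /t/ is a voiceless stop immediately after the nasal /n/, so it voices to [d]. /tamkorontuduknub/ → tamgoronduduknub.
Rule 2 (nasal place assimilation): no segment meets the environment; /tamgoronduduknub/ is unchanged.
Rule 3 (final devoicing): /b/ is a voiced obstruent in word-final position, so it devoices to [p]. /tamgoronduduknub/ → tamgoronduduknup.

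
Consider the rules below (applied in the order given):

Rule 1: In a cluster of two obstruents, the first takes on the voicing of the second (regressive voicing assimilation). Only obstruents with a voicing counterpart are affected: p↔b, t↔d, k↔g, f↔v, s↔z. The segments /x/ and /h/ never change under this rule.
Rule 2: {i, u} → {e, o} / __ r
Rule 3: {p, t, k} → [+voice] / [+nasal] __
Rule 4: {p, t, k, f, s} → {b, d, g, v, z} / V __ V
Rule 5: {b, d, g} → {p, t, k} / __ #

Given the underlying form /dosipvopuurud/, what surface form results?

Rule 1 (regressive voicing assimilation): /p/ precedes the voiced obstruent /v/, so it voices to [b] by assimilation. /dosipvopuurud/ → dosibvopuurud.
Rule 2 (pre-rhotic lowering): /u/ is a high vowel immediately before /r/, so it lowers to [o]. /dosibvopuurud/ → dosibvopuorud.
Rule 3 (post-nasal voicing): no segment meets the environment; /dosibvopuorud/ is unchanged.
Rule 4 (intervocalic voicing): /s/ is a voiceless obstruent between vowels /o/ and /i/, so it voices to [z]. /p/ is a voiceless obstruent between vowels /o/ and /u/, so it voices to [b]. /dosibvopuorud/ → dozibvobuorud.
Rule 5 (final devoicing): /d/ is a voiced stop in word-final position, so it devoices to [t]. /dozibvobuorud/ → dozibvobuorut.

dozibvobuorut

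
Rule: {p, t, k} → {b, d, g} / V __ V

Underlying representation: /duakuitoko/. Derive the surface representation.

/k/ is a voiceless stop between vowels /a/ and /u/, so it voices to [g].
/t/ is a voiceless stop between vowels /i/ and /o/, so it voices to [d].
/k/ is a voiceless stop between vowels /o/ and /o/, so it voices to [g].
Surface form: [duaguidogo].

duaguidogo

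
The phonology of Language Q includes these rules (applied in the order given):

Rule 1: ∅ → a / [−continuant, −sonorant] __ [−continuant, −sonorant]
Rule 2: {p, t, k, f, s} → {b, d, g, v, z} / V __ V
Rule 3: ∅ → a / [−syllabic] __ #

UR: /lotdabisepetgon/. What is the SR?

lodadabizebedagona

Rule 1 (stop-cluster a-epenthesis): /t/ and /d/ form a stop–stop cluster, so [a] is inserted between them. /t/ and /g/ form a stop–stop cluster, so [a] is inserted between them. /lotdabisepetgon/ → lotadabisepetagon.
Rule 2 (intervocalic voicing): /t/ is a voiceless obstruent between vowels /o/ and /a/, so it voices to [d]. /s/ is a voiceless obstruent between vowels /i/ and /e/, so it voices to [z]. /p/ is a voiceless obstruent between vowels /e/ and /e/, so it voices to [b]. /t/ is a voiceless obstruent between vowels /e/ and /a/, so it voices to [d]. /lotadabisepetagon/ → lodadabizebedagon.
Rule 3 (final a-epenthesis): the form ends in the consonant /n/, so [a] is inserted word-finally. /lodadabizebedagon/ → lodadabizebedagona.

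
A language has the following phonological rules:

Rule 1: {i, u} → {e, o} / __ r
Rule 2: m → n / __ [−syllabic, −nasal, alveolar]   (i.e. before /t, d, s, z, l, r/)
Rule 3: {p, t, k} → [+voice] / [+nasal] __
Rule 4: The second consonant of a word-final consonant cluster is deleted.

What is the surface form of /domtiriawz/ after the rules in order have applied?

donderiaw

Rule 1 (pre-rhotic lowering): /i/ is a high vowel immediately before /r/, so it lowers to [e]. /domtiriawz/ → domteriawz.
Rule 2 (nasal place assimilation): /m/ precedes the alveolar consonant /t/, so it assimilates in place to [n]. /domteriawz/ → donteriawz.
Rule 3 (post-nasal voicing): /t/ is a voiceless stop immediately after the nasal /n/, so it voices to [d]. /donteriawz/ → donderiawz.
Rule 4 (final cluster simplification): /z/ is the second consonant of a word-final cluster /wz/, so it deletes. /donderiawz/ → donderiaw.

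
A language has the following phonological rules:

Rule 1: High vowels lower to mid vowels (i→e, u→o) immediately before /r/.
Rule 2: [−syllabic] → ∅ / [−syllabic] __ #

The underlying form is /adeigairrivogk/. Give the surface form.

Rule 1 (pre-rhotic lowering): /i/ is a high vowel immediately before /r/, so it lowers to [e]. /adeigairrivogk/ → adeigaerrivogk.
Rule 2 (final cluster simplification): /k/ is the second consonant of a word-final cluster /gk/, so it deletes. /adeigaerrivogk/ → adeigaerrivog.

adeigaerrivog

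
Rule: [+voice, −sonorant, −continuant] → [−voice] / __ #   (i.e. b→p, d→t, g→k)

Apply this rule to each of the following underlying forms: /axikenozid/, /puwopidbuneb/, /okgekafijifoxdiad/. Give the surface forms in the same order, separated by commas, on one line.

axikenozit, puwopidbunep, okgekafijifoxdiat

/axikenozid/: /d/ is a voiced stop in word-final position, so it devoices to [t]. → [axikenozit].
/puwopidbuneb/: /b/ is a voiced stop in word-final position, so it devoices to [p]. → [puwopidbunep].
/okgekafijifoxdiad/: /d/ is a voiced stop in word-final position, so it devoices to [t]. → [okgekafijifoxdiat].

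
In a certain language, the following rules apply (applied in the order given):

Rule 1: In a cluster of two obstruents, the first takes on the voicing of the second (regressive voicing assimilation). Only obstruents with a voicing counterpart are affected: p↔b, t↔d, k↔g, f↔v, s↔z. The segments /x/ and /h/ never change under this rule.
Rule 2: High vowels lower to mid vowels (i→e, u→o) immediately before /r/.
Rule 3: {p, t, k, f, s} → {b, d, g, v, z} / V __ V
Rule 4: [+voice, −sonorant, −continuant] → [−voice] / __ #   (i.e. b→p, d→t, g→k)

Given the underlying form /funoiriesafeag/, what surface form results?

Rule 1 (regressive voicing assimilation): no segment meets the environment; /funoiriesafeag/ is unchanged.
Rule 2 (pre-rhotic lowering): /i/ is a high vowel immediately before /r/, so it lowers to [e]. /funoiriesafeag/ → funoeriesafeag.
Rule 3 (intervocalic voicing): /s/ is a voiceless obstruent between vowels /e/ and /a/, so it voices to [z]. /f/ is a voiceless obstruent between vowels /a/ and /e/, so it voices to [v]. /funoeriesafeag/ → funoeriezaveag.
Rule 4 (final devoicing): /g/ is a voiced stop in word-final position, so it devoices to [k]. /funoeriezaveag/ → funoeriezaveak.

funoeriezaveak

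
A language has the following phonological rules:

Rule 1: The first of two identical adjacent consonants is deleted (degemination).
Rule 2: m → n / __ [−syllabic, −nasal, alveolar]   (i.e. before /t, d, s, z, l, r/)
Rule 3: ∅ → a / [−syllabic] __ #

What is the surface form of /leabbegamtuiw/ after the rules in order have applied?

leabegantuiwa

Rule 1 (degemination): /bb/ is a geminate; the first /b/ deletes. /leabbegamtuiw/ → leabegamtuiw.
Rule 2 (nasal place assimilation): /m/ precedes the alveolar consonant /t/, so it assimilates in place to [n]. /leabegamtuiw/ → leabegantuiw.
Rule 3 (final a-epenthesis): the form ends in the consonant /w/, so [a] is inserted word-finally. /leabegantuiw/ → leabegantuiwa.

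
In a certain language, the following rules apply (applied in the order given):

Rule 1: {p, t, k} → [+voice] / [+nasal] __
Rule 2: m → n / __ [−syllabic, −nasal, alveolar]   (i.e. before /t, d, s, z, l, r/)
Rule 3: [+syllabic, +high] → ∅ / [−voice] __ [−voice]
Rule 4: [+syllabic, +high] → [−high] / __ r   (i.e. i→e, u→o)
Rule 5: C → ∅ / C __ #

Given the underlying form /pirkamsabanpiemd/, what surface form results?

perkansabanbien

Rule 1 (post-nasal voicing): /p/ is a voiceless stop immediately after the nasal /n/, so it voices to [b]. /pirkamsabanpiemd/ → pirkamsabanbiemd.
Rule 2 (nasal place assimilation): /m/ precedes the alveolar consonant /s/, so it assimilates in place to [n]. /m/ precedes the alveolar consonant /d/, so it assimilates in place to [n]. /pirkamsabanbiemd/ → pirkansabanbiend.
Rule 3 (high vowel syncope): no segment meets the environment; /pirkansabanbiend/ is unchanged.
Rule 4 (pre-rhotic lowering): /i/ is a high vowel immediately before /r/, so it lowers to [e]. /pirkansabanbiend/ → perkansabanbiend.
Rule 5 (final cluster simplification): /d/ is the second consonant of a word-final cluster /nd/, so it deletes. /perkansabanbiend/ → perkansabanbien.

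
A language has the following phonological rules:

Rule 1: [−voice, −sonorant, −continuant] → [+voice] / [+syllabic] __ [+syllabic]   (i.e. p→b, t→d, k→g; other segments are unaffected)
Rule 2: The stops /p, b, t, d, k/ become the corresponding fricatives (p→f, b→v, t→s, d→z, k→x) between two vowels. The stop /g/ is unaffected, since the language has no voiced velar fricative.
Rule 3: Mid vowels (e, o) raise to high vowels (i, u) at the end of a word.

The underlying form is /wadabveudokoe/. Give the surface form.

wazabveuzogoi

Rule 1 (intervocalic voicing): /k/ is a voiceless stop between vowels /o/ and /o/, so it voices to [g]. /wadabveudokoe/ → wadabveudogoe.
Rule 2 (intervocalic spirantization): /d/ is a stop between vowels /a/ and /a/, so it spirantizes to the fricative [z]. /d/ is a stop between vowels /u/ and /o/, so it spirantizes to the fricative [z]. /wadabveudogoe/ → wazabveuzogoe.
Rule 3 (final vowel raising): /e/ is a mid vowel in word-final position, so it raises to [i]. /wazabveuzogoe/ → wazabveuzogoi.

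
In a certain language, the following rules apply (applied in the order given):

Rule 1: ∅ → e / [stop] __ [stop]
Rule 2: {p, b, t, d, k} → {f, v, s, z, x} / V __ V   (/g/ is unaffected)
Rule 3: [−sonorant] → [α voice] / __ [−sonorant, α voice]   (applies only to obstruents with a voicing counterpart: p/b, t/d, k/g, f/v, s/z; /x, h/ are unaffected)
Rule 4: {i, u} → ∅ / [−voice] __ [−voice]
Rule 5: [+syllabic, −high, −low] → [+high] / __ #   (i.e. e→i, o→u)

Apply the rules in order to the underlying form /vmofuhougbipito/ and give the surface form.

vmofhougevifsu

Rule 1 (stop-cluster e-epenthesis): /g/ and /b/ form a stop–stop cluster, so [e] is inserted between them. /vmofuhougbipito/ → vmofuhougebipito.
Rule 2 (intervocalic spirantization): /b/ is a stop between vowels /e/ and /i/, so it spirantizes to the fricative [v]. /p/ is a stop between vowels /i/ and /i/, so it spirantizes to the fricative [f]. /t/ is a stop between vowels /i/ and /o/, so it spirantizes to the fricative [s]. /vmofuhougebipito/ → vmofuhougevifiso.
Rule 3 (regressive voicing assimilation): no segment meets the environment; /vmofuhougevifiso/ is unchanged.
Rule 4 (high vowel syncope): /u/ is a high vowel flanked by voiceless consonants /f/ and /h/, so it deletes. /i/ is a high vowel flanked by voiceless consonants /f/ and /s/, so it deletes. /vmofuhougevifiso/ → vmofhougevifso.
Rule 5 (final vowel raising): /o/ is a mid vowel in word-final position, so it raises to [u]. /vmofhougevifso/ → vmofhougevifsu.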